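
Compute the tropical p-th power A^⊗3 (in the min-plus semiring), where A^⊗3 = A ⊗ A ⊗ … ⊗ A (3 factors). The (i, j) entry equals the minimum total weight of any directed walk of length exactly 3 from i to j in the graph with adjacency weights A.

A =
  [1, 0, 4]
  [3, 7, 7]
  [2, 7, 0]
A^⊗3 =
  [3, 2, 4]
  [5, 4, 7]
  [2, 2, 0]

Each entry (A^⊗3)_ij equals the minimum over all length-3 walks i = v_0 → v_1 → … → v_3 = j of Σ_t A[v_t][v_{t+1}]. For example, for (i, j) = (0, 2) we minimise over 9 possible intermediate vertex sequences; the minimum is 4, attained along the walk 0 → 2 → 2 → 2.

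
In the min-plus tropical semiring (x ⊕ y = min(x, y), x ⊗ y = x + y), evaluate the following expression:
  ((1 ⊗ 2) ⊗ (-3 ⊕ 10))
((1 ⊗ 2) ⊗ (-3 ⊕ 10)) = 0

Expand innermost to outermost. Recall ⊕ takes the minimum of its arguments and ⊗ takes their sum. Working out the expression ((1 ⊗ 2) ⊗ (-3 ⊕ 10)) gives 0.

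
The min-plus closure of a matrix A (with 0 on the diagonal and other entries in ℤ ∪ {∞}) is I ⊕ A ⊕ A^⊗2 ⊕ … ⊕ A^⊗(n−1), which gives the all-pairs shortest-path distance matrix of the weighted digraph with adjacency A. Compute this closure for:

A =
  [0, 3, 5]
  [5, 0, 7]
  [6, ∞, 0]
Closure =
  [0, 3, 5]
  [5, 0, 7]
  [6, 9, 0]

This is the Floyd-Warshall all-pairs shortest-path computation. For each intermediate vertex k = 0, 1, …, 2, update dist[i][j] ← min(dist[i][j], dist[i][k] + dist[k][j]). The final matrix gives, for each (i, j), the minimum total weight of any directed path from i to j (possibly empty when i = j).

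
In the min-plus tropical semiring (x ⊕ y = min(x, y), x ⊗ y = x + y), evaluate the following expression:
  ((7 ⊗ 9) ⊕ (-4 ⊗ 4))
((7 ⊗ 9) ⊕ (-4 ⊗ 4)) = 0

Expand innermost to outermost. Recall ⊕ takes the minimum of its arguments and ⊗ takes their sum. Working out the expression ((7 ⊗ 9) ⊕ (-4 ⊗ 4)) gives 0.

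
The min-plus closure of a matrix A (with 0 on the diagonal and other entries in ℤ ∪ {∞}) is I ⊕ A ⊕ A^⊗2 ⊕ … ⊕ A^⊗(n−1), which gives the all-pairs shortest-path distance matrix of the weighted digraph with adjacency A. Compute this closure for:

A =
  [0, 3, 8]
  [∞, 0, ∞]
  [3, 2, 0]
Closure =
  [0, 3, 8]
  [∞, 0, ∞]
  [3, 2, 0]

This is the Floyd-Warshall all-pairs shortest-path computation. For each intermediate vertex k = 0, 1, …, 2, update dist[i][j] ← min(dist[i][j], dist[i][k] + dist[k][j]). The final matrix gives, for each (i, j), the minimum total weight of any directed path from i to j (possibly empty when i = j).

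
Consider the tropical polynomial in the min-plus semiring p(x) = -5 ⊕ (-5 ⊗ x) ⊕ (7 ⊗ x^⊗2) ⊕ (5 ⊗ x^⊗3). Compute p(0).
p(0) = -5

A tropical monomial a ⊗ x^⊗i evaluates to a + i · x. Evaluating each term at x = 0:
  Term 0 contributes -5 + 0 · 0 = -5
  Term 1 contributes -5 + 1 · 0 = -5
  Term 2 contributes 7 + 2 · 0 = 7
  Term 3 contributes 5 + 3 · 0 = 5
p(0) = ⊕ of these = min[-5, -5, 7, 5] = -5.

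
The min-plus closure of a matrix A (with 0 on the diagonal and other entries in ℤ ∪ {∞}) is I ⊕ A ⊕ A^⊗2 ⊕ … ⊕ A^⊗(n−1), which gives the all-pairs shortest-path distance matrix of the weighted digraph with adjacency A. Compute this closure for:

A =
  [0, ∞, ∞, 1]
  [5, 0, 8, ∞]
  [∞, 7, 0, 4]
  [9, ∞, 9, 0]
Closure =
  [0, 17, 10, 1]
  [5, 0, 8, 6]
  [12, 7, 0, 4]
  [9, 16, 9, 0]

This is the Floyd-Warshall all-pairs shortest-path computation. For each intermediate vertex k = 0, 1, …, 3, update dist[i][j] ← min(dist[i][j], dist[i][k] + dist[k][j]). The final matrix gives, for each (i, j), the minimum total weight of any directed path from i to j (possibly empty when i = j).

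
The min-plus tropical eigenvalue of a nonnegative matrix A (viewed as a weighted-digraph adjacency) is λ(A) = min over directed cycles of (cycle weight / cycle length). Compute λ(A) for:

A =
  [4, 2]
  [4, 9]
λ(A) = 3

Enumerate directed cycles and compute their means (weight / length). Sample:
  cycle 0 → 0: weight = 4, length = 1, mean = 4/1 ≈ 4.000
  cycle 1 → 1: weight = 9, length = 1, mean = 9/1 ≈ 9.000
  cycle 0 → 1 → 0: weight = 6, length = 2, mean = 6/2 ≈ 3.000
  cycle 1 → 0 → 1: weight = 6, length = 2, mean = 6/2 ≈ 3.000
Minimum mean = 3.000, attained e.g. along the cycle 0 → 1 → 0 with weight 6 and length 2. So λ(A) = 6/2 = 3.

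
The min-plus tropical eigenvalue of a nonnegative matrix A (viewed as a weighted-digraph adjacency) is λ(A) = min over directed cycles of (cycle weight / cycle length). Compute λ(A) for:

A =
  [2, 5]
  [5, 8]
λ(A) = 2

Enumerate directed cycles and compute their means (weight / length). Sample:
  cycle 0 → 0: weight = 2, length = 1, mean = 2/1 ≈ 2.000
  cycle 1 → 1: weight = 8, length = 1, mean = 8/1 ≈ 8.000
  cycle 0 → 1 → 0: weight = 10, length = 2, mean = 10/2 ≈ 5.000
  cycle 1 → 0 → 1: weight = 10, length = 2, mean = 10/2 ≈ 5.000
Minimum mean = 2.000, attained e.g. along the cycle 0 → 0 with weight 2 and length 1. So λ(A) = 2/1 = 2.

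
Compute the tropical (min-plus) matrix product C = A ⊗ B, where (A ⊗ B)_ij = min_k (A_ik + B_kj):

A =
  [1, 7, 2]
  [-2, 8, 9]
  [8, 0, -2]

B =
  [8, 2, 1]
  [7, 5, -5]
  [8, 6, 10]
A ⊗ B =
  [9, 3, 2]
  [6, 0, -1]
  [6, 4, -5]

Apply the min-plus product entry-by-entry:
  C[0][0] = min over k of (A[0][0] + B[0][0] = 1 + 8 = 9, A[0][1] + B[1][0] = 7 + 7 = 14, A[0][2] + B[2][0] = 2 + 8 = 10) = 9 (attained at k = 0)
  C[0][1] = min over k of (A[0][0] + B[0][1] = 1 + 2 = 3, A[0][1] + B[1][1] = 7 + 5 = 12, A[0][2] + B[2][1] = 2 + 6 = 8) = 3 (attained at k = 0)
  C[0][2] = min over k of (A[0][0] + B[0][2] = 1 + 1 = 2, A[0][1] + B[1][2] = 7 + -5 = 2, A[0][2] + B[2][2] = 2 + 10 = 12) = 2 (attained at k = 0)
  C[1][0] = min over k of (A[1][0] + B[0][0] = -2 + 8 = 6, A[1][1] + B[1][0] = 8 + 7 = 15, A[1][2] + B[2][0] = 9 + 8 = 17) = 6 (attained at k = 0)
  C[1][1] = min over k of (A[1][0] + B[0][1] = -2 + 2 = 0, A[1][1] + B[1][1] = 8 + 5 = 13, A[1][2] + B[2][1] = 9 + 6 = 15) = 0 (attained at k = 0)
  C[1][2] = min over k of (A[1][0] + B[0][2] = -2 + 1 = -1, A[1][1] + B[1][2] = 8 + -5 = 3, A[1][2] + B[2][2] = 9 + 10 = 19) = -1 (attained at k = 0)
  C[2][0] = min over k of (A[2][0] + B[0][0] = 8 + 8 = 16, A[2][1] + B[1][0] = 0 + 7 = 7, A[2][2] + B[2][0] = -2 + 8 = 6) = 6 (attained at k = 2)
  C[2][1] = min over k of (A[2][0] + B[0][1] = 8 + 2 = 10, A[2][1] + B[1][1] = 0 + 5 = 5, A[2][2] + B[2][1] = -2 + 6 = 4) = 4 (attained at k = 2)
  C[2][2] = min over k of (A[2][0] + B[0][2] = 8 + 1 = 9, A[2][1] + B[1][2] = 0 + -5 = -5, A[2][2] + B[2][2] = -2 + 10 = 8) = -5 (attained at k = 1)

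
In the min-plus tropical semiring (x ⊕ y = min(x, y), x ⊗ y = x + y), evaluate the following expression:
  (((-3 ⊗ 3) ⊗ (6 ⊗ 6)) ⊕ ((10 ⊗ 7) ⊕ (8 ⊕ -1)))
(((-3 ⊗ 3) ⊗ (6 ⊗ 6)) ⊕ ((10 ⊗ 7) ⊕ (8 ⊕ -1))) = -1

Expand innermost to outermost. Recall ⊕ takes the minimum of its arguments and ⊗ takes their sum. Working out the expression (((-3 ⊗ 3) ⊗ (6 ⊗ 6)) ⊕ ((10 ⊗ 7) ⊕ (8 ⊕ -1))) gives -1.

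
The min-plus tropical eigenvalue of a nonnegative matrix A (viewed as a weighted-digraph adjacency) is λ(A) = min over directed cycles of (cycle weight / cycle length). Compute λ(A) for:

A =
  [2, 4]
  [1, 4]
λ(A) = 2

Enumerate directed cycles and compute their means (weight / length). Sample:
  cycle 0 → 0: weight = 2, length = 1, mean = 2/1 ≈ 2.000
  cycle 1 → 1: weight = 4, length = 1, mean = 4/1 ≈ 4.000
  cycle 0 → 1 → 0: weight = 5, length = 2, mean = 5/2 ≈ 2.500
  cycle 1 → 0 → 1: weight = 5, length = 2, mean = 5/2 ≈ 2.500
Minimum mean = 2.000, attained e.g. along the cycle 0 → 0 with weight 2 and length 1. So λ(A) = 2/1 = 2.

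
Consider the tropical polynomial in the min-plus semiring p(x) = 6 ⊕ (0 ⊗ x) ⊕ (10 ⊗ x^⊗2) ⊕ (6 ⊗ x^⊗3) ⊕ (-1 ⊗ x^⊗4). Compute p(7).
p(7) = 6

A tropical monomial a ⊗ x^⊗i evaluates to a + i · x. Evaluating each term at x = 7:
  Term 0 contributes 6 + 0 · 7 = 6
  Term 1 contributes 0 + 1 · 7 = 7
  Term 2 contributes 10 + 2 · 7 = 24
  Term 3 contributes 6 + 3 · 7 = 27
  Term 4 contributes -1 + 4 · 7 = 27
p(7) = ⊕ of these = min[6, 7, 24, 27, 27] = 6.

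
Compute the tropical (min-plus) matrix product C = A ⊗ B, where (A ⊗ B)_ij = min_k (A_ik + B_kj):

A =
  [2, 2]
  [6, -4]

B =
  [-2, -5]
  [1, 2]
A ⊗ B =
  [0, -3]
  [-3, -2]

Apply the min-plus product entry-by-entry:
  C[0][0] = min over k of (A[0][0] + B[0][0] = 2 + -2 = 0, A[0][1] + B[1][0] = 2 + 1 = 3) = 0 (attained at k = 0)
  C[0][1] = min over k of (A[0][0] + B[0][1] = 2 + -5 = -3, A[0][1] + B[1][1] = 2 + 2 = 4) = -3 (attained at k = 0)
  C[1][0] = min over k of (A[1][0] + B[0][0] = 6 + -2 = 4, A[1][1] + B[1][0] = -4 + 1 = -3) = -3 (attained at k = 1)
  C[1][1] = min over k of (A[1][0] + B[0][1] = 6 + -5 = 1, A[1][1] + B[1][1] = -4 + 2 = -2) = -2 (attained at k = 1)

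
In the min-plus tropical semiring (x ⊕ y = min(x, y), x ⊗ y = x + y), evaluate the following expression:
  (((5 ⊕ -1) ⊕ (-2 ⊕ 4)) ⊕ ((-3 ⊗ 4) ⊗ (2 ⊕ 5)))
(((5 ⊕ -1) ⊕ (-2 ⊕ 4)) ⊕ ((-3 ⊗ 4) ⊗ (2 ⊕ 5))) = -2

Expand innermost to outermost. Recall ⊕ takes the minimum of its arguments and ⊗ takes their sum. Working out the expression (((5 ⊕ -1) ⊕ (-2 ⊕ 4)) ⊕ ((-3 ⊗ 4) ⊗ (2 ⊕ 5))) gives -2.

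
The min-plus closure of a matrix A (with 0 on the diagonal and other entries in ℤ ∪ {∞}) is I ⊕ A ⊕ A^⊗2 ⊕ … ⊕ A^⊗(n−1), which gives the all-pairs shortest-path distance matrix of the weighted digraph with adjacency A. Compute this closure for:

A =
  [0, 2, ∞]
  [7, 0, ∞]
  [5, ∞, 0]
Closure =
  [0, 2, ∞]
  [7, 0, ∞]
  [5, 7, 0]

This is the Floyd-Warshall all-pairs shortest-path computation. For each intermediate vertex k = 0, 1, …, 2, update dist[i][j] ← min(dist[i][j], dist[i][k] + dist[k][j]). The final matrix gives, for each (i, j), the minimum total weight of any directed path from i to j (possibly empty when i = j).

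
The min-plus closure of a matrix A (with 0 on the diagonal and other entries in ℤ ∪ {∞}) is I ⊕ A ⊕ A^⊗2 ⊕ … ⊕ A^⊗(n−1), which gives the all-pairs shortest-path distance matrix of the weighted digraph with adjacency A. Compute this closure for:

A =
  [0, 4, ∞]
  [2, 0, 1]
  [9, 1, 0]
Closure =
  [0, 4, 5]
  [2, 0, 1]
  [3, 1, 0]

This is the Floyd-Warshall all-pairs shortest-path computation. For each intermediate vertex k = 0, 1, …, 2, update dist[i][j] ← min(dist[i][j], dist[i][k] + dist[k][j]). The final matrix gives, for each (i, j), the minimum total weight of any directed path from i to j (possibly empty when i = j).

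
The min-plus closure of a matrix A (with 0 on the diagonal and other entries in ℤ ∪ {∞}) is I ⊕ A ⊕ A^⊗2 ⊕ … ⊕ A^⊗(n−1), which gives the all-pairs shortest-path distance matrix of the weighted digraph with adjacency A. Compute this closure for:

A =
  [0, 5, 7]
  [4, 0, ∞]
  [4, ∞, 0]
Closure =
  [0, 5, 7]
  [4, 0, 11]
  [4, 9, 0]

This is the Floyd-Warshall all-pairs shortest-path computation. For each intermediate vertex k = 0, 1, …, 2, update dist[i][j] ← min(dist[i][j], dist[i][k] + dist[k][j]). The final matrix gives, for each (i, j), the minimum total weight of any directed path from i to j (possibly empty when i = j).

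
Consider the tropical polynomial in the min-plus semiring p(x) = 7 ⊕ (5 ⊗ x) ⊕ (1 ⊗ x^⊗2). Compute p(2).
p(2) = 5

A tropical monomial a ⊗ x^⊗i evaluates to a + i · x. Evaluating each term at x = 2:
  Term 0 contributes 7 + 0 · 2 = 7
  Term 1 contributes 5 + 1 · 2 = 7
  Term 2 contributes 1 + 2 · 2 = 5
p(2) = ⊕ of these = min[7, 7, 5] = 5.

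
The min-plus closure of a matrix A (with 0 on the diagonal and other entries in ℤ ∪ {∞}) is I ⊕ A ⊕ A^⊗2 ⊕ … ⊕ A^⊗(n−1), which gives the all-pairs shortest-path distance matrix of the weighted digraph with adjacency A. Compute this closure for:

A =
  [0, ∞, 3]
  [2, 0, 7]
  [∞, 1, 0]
Closure =
  [0, 4, 3]
  [2, 0, 5]
  [3, 1, 0]

This is the Floyd-Warshall all-pairs shortest-path computation. For each intermediate vertex k = 0, 1, …, 2, update dist[i][j] ← min(dist[i][j], dist[i][k] + dist[k][j]). The final matrix gives, for each (i, j), the minimum total weight of any directed path from i to j (possibly empty when i = j).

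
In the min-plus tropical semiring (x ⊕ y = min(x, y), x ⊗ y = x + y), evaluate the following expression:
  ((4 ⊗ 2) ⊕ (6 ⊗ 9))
((4 ⊗ 2) ⊕ (6 ⊗ 9)) = 6

Expand innermost to outermost. Recall ⊕ takes the minimum of its arguments and ⊗ takes their sum. Working out the expression ((4 ⊗ 2) ⊕ (6 ⊗ 9)) gives 6.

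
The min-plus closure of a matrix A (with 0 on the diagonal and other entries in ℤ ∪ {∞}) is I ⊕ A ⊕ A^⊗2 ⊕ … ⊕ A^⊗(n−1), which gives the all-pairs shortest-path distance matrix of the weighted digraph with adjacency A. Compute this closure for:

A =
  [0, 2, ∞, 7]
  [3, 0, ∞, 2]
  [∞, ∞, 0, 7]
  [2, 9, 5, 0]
Closure =
  [0, 2, 9, 4]
  [3, 0, 7, 2]
  [9, 11, 0, 7]
  [2, 4, 5, 0]

This is the Floyd-Warshall all-pairs shortest-path computation. For each intermediate vertex k = 0, 1, …, 3, update dist[i][j] ← min(dist[i][j], dist[i][k] + dist[k][j]). The final matrix gives, for each (i, j), the minimum total weight of any directed path from i to j (possibly empty when i = j).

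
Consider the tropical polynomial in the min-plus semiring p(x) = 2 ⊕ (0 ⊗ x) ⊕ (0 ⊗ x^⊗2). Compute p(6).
p(6) = 2

A tropical monomial a ⊗ x^⊗i evaluates to a + i · x. Evaluating each term at x = 6:
  Term 0 contributes 2 + 0 · 6 = 2
  Term 1 contributes 0 + 1 · 6 = 6
  Term 2 contributes 0 + 2 · 6 = 12
p(6) = ⊕ of these = min[2, 6, 12] = 2.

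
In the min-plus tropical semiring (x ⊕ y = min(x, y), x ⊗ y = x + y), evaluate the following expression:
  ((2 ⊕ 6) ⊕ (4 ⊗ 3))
((2 ⊕ 6) ⊕ (4 ⊗ 3)) = 2

Expand innermost to outermost. Recall ⊕ takes the minimum of its arguments and ⊗ takes their sum. Working out the expression ((2 ⊕ 6) ⊕ (4 ⊗ 3)) gives 2.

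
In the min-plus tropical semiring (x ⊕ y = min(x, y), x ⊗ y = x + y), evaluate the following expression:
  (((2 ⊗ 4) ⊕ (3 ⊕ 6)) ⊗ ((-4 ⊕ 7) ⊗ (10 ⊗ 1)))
(((2 ⊗ 4) ⊕ (3 ⊕ 6)) ⊗ ((-4 ⊕ 7) ⊗ (10 ⊗ 1))) = 10

Expand innermost to outermost. Recall ⊕ takes the minimum of its arguments and ⊗ takes their sum. Working out the expression (((2 ⊗ 4) ⊕ (3 ⊕ 6)) ⊗ ((-4 ⊕ 7) ⊗ (10 ⊗ 1))) gives 10.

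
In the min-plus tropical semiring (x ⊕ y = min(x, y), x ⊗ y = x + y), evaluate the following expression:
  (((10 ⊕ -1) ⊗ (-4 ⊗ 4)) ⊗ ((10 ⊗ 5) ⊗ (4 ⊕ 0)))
(((10 ⊕ -1) ⊗ (-4 ⊗ 4)) ⊗ ((10 ⊗ 5) ⊗ (4 ⊕ 0))) = 14

Expand innermost to outermost. Recall ⊕ takes the minimum of its arguments and ⊗ takes their sum. Working out the expression (((10 ⊕ -1) ⊗ (-4 ⊗ 4)) ⊗ ((10 ⊗ 5) ⊗ (4 ⊕ 0))) gives 14.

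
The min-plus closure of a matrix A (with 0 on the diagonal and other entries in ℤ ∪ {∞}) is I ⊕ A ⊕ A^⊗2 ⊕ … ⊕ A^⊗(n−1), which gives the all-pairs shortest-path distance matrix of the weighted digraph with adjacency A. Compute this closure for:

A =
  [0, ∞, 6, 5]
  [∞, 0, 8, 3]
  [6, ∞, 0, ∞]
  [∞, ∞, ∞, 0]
Closure =
  [0, ∞, 6, 5]
  [14, 0, 8, 3]
  [6, ∞, 0, 11]
  [∞, ∞, ∞, 0]

This is the Floyd-Warshall all-pairs shortest-path computation. For each intermediate vertex k = 0, 1, …, 3, update dist[i][j] ← min(dist[i][j], dist[i][k] + dist[k][j]). The final matrix gives, for each (i, j), the minimum total weight of any directed path from i to j (possibly empty when i = j).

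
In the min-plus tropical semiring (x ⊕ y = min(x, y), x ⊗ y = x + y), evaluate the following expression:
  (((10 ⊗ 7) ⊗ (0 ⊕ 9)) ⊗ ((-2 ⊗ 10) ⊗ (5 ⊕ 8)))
(((10 ⊗ 7) ⊗ (0 ⊕ 9)) ⊗ ((-2 ⊗ 10) ⊗ (5 ⊕ 8))) = 30

Expand innermost to outermost. Recall ⊕ takes the minimum of its arguments and ⊗ takes their sum. Working out the expression (((10 ⊗ 7) ⊗ (0 ⊕ 9)) ⊗ ((-2 ⊗ 10) ⊗ (5 ⊕ 8))) gives 30.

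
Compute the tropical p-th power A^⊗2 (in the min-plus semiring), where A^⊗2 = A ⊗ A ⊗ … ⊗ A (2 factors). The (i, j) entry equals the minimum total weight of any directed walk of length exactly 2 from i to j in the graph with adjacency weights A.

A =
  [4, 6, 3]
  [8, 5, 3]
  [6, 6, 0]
A^⊗2 =
  [8, 9, 3]
  [9, 9, 3]
  [6, 6, 0]

Each entry (A^⊗2)_ij equals the minimum over all length-2 walks i = v_0 → v_1 → … → v_2 = j of Σ_t A[v_t][v_{t+1}]. For example, for (i, j) = (0, 2) we minimise over 3 possible intermediate vertex sequences; the minimum is 3, attained along the walk 0 → 2 → 2.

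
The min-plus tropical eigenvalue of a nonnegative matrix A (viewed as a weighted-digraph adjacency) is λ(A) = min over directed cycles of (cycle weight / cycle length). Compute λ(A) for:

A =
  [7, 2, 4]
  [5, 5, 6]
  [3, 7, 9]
λ(A) = 7/2

Enumerate directed cycles and compute their means (weight / length). Sample:
  cycle 0 → 0: weight = 7, length = 1, mean = 7/1 ≈ 7.000
  cycle 1 → 1: weight = 5, length = 1, mean = 5/1 ≈ 5.000
  cycle 2 → 2: weight = 9, length = 1, mean = 9/1 ≈ 9.000
  cycle 0 → 1 → 0: weight = 7, length = 2, mean = 7/2 ≈ 3.500
  cycle 0 → 2 → 0: weight = 7, length = 2, mean = 7/2 ≈ 3.500
  cycle 1 → 0 → 1: weight = 7, length = 2, mean = 7/2 ≈ 3.500
Minimum mean = 3.500, attained e.g. along the cycle 0 → 1 → 0 with weight 7 and length 2. So λ(A) = 7/2 = 7/2.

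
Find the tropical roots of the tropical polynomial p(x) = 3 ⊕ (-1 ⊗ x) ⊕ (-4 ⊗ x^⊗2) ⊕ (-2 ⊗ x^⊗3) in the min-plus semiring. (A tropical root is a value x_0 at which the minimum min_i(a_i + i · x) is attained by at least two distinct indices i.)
Roots: {-2, 3, 4}

Each tropical root is a break point of the lower envelope of the lines y = a_i + i · x (there are 4 lines, with slopes 0, 1, ..., 3). Only the lines that attain the minimum somewhere contribute to roots; other lines are dominated. Here the surviving (envelope) indices are i = 3, i = 2, i = 1, i = 0.
Intersections between consecutive envelope lines give the roots: for adjacent envelope indices i < j the intersection is x = (a_i − a_j) / (j − i). Reading off the sorted break points: {-2, 3, 4}.
Verification: at each break x_0, at least two indices attain the minimum of min_i(a_i + i · x_0).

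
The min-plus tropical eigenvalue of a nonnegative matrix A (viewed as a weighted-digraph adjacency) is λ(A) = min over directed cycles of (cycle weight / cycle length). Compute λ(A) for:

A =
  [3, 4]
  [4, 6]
λ(A) = 3

Enumerate directed cycles and compute their means (weight / length). Sample:
  cycle 0 → 0: weight = 3, length = 1, mean = 3/1 ≈ 3.000
  cycle 1 → 1: weight = 6, length = 1, mean = 6/1 ≈ 6.000
  cycle 0 → 1 → 0: weight = 8, length = 2, mean = 8/2 ≈ 4.000
  cycle 1 → 0 → 1: weight = 8, length = 2, mean = 8/2 ≈ 4.000
Minimum mean = 3.000, attained e.g. along the cycle 0 → 0 with weight 3 and length 1. So λ(A) = 3/1 = 3.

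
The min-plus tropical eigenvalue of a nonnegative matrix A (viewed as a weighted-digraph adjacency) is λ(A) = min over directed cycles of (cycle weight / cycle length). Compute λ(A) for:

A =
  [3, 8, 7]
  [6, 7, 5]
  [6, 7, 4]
λ(A) = 3

Enumerate directed cycles and compute their means (weight / length). Sample:
  cycle 0 → 0: weight = 3, length = 1, mean = 3/1 ≈ 3.000
  cycle 1 → 1: weight = 7, length = 1, mean = 7/1 ≈ 7.000
  cycle 2 → 2: weight = 4, length = 1, mean = 4/1 ≈ 4.000
  cycle 0 → 1 → 0: weight = 14, length = 2, mean = 14/2 ≈ 7.000
  cycle 0 → 2 → 0: weight = 13, length = 2, mean = 13/2 ≈ 6.500
  cycle 1 → 0 → 1: weight = 14, length = 2, mean = 14/2 ≈ 7.000
Minimum mean = 3.000, attained e.g. along the cycle 0 → 0 with weight 3 and length 1. So λ(A) = 3/1 = 3.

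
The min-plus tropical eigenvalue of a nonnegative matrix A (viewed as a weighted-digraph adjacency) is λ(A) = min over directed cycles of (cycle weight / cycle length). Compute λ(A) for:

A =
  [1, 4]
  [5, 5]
λ(A) = 1

Enumerate directed cycles and compute their means (weight / length). Sample:
  cycle 0 → 0: weight = 1, length = 1, mean = 1/1 ≈ 1.000
  cycle 1 → 1: weight = 5, length = 1, mean = 5/1 ≈ 5.000
  cycle 0 → 1 → 0: weight = 9, length = 2, mean = 9/2 ≈ 4.500
  cycle 1 → 0 → 1: weight = 9, length = 2, mean = 9/2 ≈ 4.500
Minimum mean = 1.000, attained e.g. along the cycle 0 → 0 with weight 1 and length 1. So λ(A) = 1/1 = 1.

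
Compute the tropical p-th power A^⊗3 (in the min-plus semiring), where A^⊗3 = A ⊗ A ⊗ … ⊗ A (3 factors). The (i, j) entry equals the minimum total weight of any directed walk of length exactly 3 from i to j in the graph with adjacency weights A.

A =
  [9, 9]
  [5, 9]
A^⊗3 =
  [23, 23]
  [19, 23]

Each entry (A^⊗3)_ij equals the minimum over all length-3 walks i = v_0 → v_1 → … → v_3 = j of Σ_t A[v_t][v_{t+1}]. For example, for (i, j) = (0, 1) we minimise over 4 possible intermediate vertex sequences; the minimum is 23, attained along the walk 0 → 1 → 0 → 1.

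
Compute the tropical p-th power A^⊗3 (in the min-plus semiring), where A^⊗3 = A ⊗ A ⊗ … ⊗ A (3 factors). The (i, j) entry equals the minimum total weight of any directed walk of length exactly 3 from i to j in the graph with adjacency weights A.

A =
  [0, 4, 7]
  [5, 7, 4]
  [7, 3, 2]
A^⊗3 =
  [0, 4, 7]
  [5, 9, 8]
  [7, 7, 6]

Each entry (A^⊗3)_ij equals the minimum over all length-3 walks i = v_0 → v_1 → … → v_3 = j of Σ_t A[v_t][v_{t+1}]. For example, for (i, j) = (0, 2) we minimise over 9 possible intermediate vertex sequences; the minimum is 7, attained along the walk 0 → 0 → 0 → 2.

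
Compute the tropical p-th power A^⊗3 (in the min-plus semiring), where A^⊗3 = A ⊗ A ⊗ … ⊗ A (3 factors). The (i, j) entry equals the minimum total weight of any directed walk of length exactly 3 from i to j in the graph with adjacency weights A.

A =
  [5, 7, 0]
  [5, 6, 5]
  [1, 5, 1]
A^⊗3 =
  [2, 6, 1]
  [6, 10, 6]
  [2, 6, 2]

Each entry (A^⊗3)_ij equals the minimum over all length-3 walks i = v_0 → v_1 → … → v_3 = j of Σ_t A[v_t][v_{t+1}]. For example, for (i, j) = (0, 2) we minimise over 9 possible intermediate vertex sequences; the minimum is 1, attained along the walk 0 → 2 → 0 → 2.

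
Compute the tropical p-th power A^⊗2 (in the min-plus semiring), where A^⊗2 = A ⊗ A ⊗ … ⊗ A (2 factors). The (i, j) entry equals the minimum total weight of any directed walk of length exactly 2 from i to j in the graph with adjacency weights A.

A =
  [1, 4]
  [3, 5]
A^⊗2 =
  [2, 5]
  [4, 7]

Each entry (A^⊗2)_ij equals the minimum over all length-2 walks i = v_0 → v_1 → … → v_2 = j of Σ_t A[v_t][v_{t+1}]. For example, for (i, j) = (0, 1) we minimise over 2 possible intermediate vertex sequences; the minimum is 5, attained along the walk 0 → 0 → 1.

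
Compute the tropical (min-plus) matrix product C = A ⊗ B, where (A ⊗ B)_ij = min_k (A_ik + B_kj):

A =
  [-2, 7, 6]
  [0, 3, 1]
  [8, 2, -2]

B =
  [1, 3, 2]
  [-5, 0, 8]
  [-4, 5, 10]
A ⊗ B =
  [-1, 1, 0]
  [-3, 3, 2]
  [-6, 2, 8]

Apply the min-plus product entry-by-entry:
  C[0][0] = min over k of (A[0][0] + B[0][0] = -2 + 1 = -1, A[0][1] + B[1][0] = 7 + -5 = 2, A[0][2] + B[2][0] = 6 + -4 = 2) = -1 (attained at k = 0)
  C[0][1] = min over k of (A[0][0] + B[0][1] = -2 + 3 = 1, A[0][1] + B[1][1] = 7 + 0 = 7, A[0][2] + B[2][1] = 6 + 5 = 11) = 1 (attained at k = 0)
  C[0][2] = min over k of (A[0][0] + B[0][2] = -2 + 2 = 0, A[0][1] + B[1][2] = 7 + 8 = 15, A[0][2] + B[2][2] = 6 + 10 = 16) = 0 (attained at k = 0)
  C[1][0] = min over k of (A[1][0] + B[0][0] = 0 + 1 = 1, A[1][1] + B[1][0] = 3 + -5 = -2, A[1][2] + B[2][0] = 1 + -4 = -3) = -3 (attained at k = 2)
  C[1][1] = min over k of (A[1][0] + B[0][1] = 0 + 3 = 3, A[1][1] + B[1][1] = 3 + 0 = 3, A[1][2] + B[2][1] = 1 + 5 = 6) = 3 (attained at k = 0)
  C[1][2] = min over k of (A[1][0] + B[0][2] = 0 + 2 = 2, A[1][1] + B[1][2] = 3 + 8 = 11, A[1][2] + B[2][2] = 1 + 10 = 11) = 2 (attained at k = 0)
  C[2][0] = min over k of (A[2][0] + B[0][0] = 8 + 1 = 9, A[2][1] + B[1][0] = 2 + -5 = -3, A[2][2] + B[2][0] = -2 + -4 = -6) = -6 (attained at k = 2)
  C[2][1] = min over k of (A[2][0] + B[0][1] = 8 + 3 = 11, A[2][1] + B[1][1] = 2 + 0 = 2, A[2][2] + B[2][1] = -2 + 5 = 3) = 2 (attained at k = 1)
  C[2][2] = min over k of (A[2][0] + B[0][2] = 8 + 2 = 10, A[2][1] + B[1][2] = 2 + 8 = 10, A[2][2] + B[2][2] = -2 + 10 = 8) = 8 (attained at k = 2)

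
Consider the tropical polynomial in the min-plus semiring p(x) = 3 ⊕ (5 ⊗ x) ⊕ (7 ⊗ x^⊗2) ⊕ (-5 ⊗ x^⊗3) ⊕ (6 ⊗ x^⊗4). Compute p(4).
p(4) = 3

A tropical monomial a ⊗ x^⊗i evaluates to a + i · x. Evaluating each term at x = 4:
  Term 0 contributes 3 + 0 · 4 = 3
  Term 1 contributes 5 + 1 · 4 = 9
  Term 2 contributes 7 + 2 · 4 = 15
  Term 3 contributes -5 + 3 · 4 = 7
  Term 4 contributes 6 + 4 · 4 = 22
p(4) = ⊕ of these = min[3, 9, 15, 7, 22] = 3.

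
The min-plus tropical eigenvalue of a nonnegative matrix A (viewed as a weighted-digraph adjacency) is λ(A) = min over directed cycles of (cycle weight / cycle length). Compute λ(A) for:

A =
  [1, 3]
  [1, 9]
λ(A) = 1

Enumerate directed cycles and compute their means (weight / length). Sample:
  cycle 0 → 0: weight = 1, length = 1, mean = 1/1 ≈ 1.000
  cycle 1 → 1: weight = 9, length = 1, mean = 9/1 ≈ 9.000
  cycle 0 → 1 → 0: weight = 4, length = 2, mean = 4/2 ≈ 2.000
  cycle 1 → 0 → 1: weight = 4, length = 2, mean = 4/2 ≈ 2.000
Minimum mean = 1.000, attained e.g. along the cycle 0 → 0 with weight 1 and length 1. So λ(A) = 1/1 = 1.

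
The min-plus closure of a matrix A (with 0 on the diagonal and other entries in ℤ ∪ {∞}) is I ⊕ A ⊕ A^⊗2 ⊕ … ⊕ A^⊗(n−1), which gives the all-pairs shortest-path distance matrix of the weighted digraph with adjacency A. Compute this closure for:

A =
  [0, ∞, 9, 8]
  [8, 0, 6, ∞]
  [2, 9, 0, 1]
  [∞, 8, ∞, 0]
Closure =
  [0, 16, 9, 8]
  [8, 0, 6, 7]
  [2, 9, 0, 1]
  [16, 8, 14, 0]

This is the Floyd-Warshall all-pairs shortest-path computation. For each intermediate vertex k = 0, 1, …, 3, update dist[i][j] ← min(dist[i][j], dist[i][k] + dist[k][j]). The final matrix gives, for each (i, j), the minimum total weight of any directed path from i to j (possibly empty when i = j).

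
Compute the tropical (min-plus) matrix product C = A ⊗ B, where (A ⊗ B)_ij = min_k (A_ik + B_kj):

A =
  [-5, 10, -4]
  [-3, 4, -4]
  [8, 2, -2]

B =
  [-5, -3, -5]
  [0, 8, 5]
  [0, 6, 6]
A ⊗ B =
  [-10, -8, -10]
  [-8, -6, -8]
  [-2, 4, 3]

Apply the min-plus product entry-by-entry:
  C[0][0] = min over k of (A[0][0] + B[0][0] = -5 + -5 = -10, A[0][1] + B[1][0] = 10 + 0 = 10, A[0][2] + B[2][0] = -4 + 0 = -4) = -10 (attained at k = 0)
  C[0][1] = min over k of (A[0][0] + B[0][1] = -5 + -3 = -8, A[0][1] + B[1][1] = 10 + 8 = 18, A[0][2] + B[2][1] = -4 + 6 = 2) = -8 (attained at k = 0)
  C[0][2] = min over k of (A[0][0] + B[0][2] = -5 + -5 = -10, A[0][1] + B[1][2] = 10 + 5 = 15, A[0][2] + B[2][2] = -4 + 6 = 2) = -10 (attained at k = 0)
  C[1][0] = min over k of (A[1][0] + B[0][0] = -3 + -5 = -8, A[1][1] + B[1][0] = 4 + 0 = 4, A[1][2] + B[2][0] = -4 + 0 = -4) = -8 (attained at k = 0)
  C[1][1] = min over k of (A[1][0] + B[0][1] = -3 + -3 = -6, A[1][1] + B[1][1] = 4 + 8 = 12, A[1][2] + B[2][1] = -4 + 6 = 2) = -6 (attained at k = 0)
  C[1][2] = min over k of (A[1][0] + B[0][2] = -3 + -5 = -8, A[1][1] + B[1][2] = 4 + 5 = 9, A[1][2] + B[2][2] = -4 + 6 = 2) = -8 (attained at k = 0)
  C[2][0] = min over k of (A[2][0] + B[0][0] = 8 + -5 = 3, A[2][1] + B[1][0] = 2 + 0 = 2, A[2][2] + B[2][0] = -2 + 0 = -2) = -2 (attained at k = 2)
  C[2][1] = min over k of (A[2][0] + B[0][1] = 8 + -3 = 5, A[2][1] + B[1][1] = 2 + 8 = 10, A[2][2] + B[2][1] = -2 + 6 = 4) = 4 (attained at k = 2)
  C[2][2] = min over k of (A[2][0] + B[0][2] = 8 + -5 = 3, A[2][1] + B[1][2] = 2 + 5 = 7, A[2][2] + B[2][2] = -2 + 6 = 4) = 3 (attained at k = 0)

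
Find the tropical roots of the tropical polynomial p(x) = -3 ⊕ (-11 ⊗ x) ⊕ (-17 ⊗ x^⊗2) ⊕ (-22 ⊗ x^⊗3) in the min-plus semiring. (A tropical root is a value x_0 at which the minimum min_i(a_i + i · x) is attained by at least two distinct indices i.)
Roots: {5, 6, 8}

Each tropical root is a break point of the lower envelope of the lines y = a_i + i · x (there are 4 lines, with slopes 0, 1, ..., 3). Only the lines that attain the minimum somewhere contribute to roots; other lines are dominated. Here the surviving (envelope) indices are i = 3, i = 2, i = 1, i = 0.
Intersections between consecutive envelope lines give the roots: for adjacent envelope indices i < j the intersection is x = (a_i − a_j) / (j − i). Reading off the sorted break points: {5, 6, 8}.
Verification: at each break x_0, at least two indices attain the minimum of min_i(a_i + i · x_0).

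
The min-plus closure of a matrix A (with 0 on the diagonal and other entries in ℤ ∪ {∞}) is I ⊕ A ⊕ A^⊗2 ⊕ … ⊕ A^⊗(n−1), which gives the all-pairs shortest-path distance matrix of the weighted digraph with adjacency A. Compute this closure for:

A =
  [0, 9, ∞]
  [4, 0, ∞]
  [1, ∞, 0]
Closure =
  [0, 9, ∞]
  [4, 0, ∞]
  [1, 10, 0]

This is the Floyd-Warshall all-pairs shortest-path computation. For each intermediate vertex k = 0, 1, …, 2, update dist[i][j] ← min(dist[i][j], dist[i][k] + dist[k][j]). The final matrix gives, for each (i, j), the minimum total weight of any directed path from i to j (possibly empty when i = j).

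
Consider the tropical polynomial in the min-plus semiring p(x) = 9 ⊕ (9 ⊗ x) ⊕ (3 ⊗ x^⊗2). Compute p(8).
p(8) = 9

A tropical monomial a ⊗ x^⊗i evaluates to a + i · x. Evaluating each term at x = 8:
  Term 0 contributes 9 + 0 · 8 = 9
  Term 1 contributes 9 + 1 · 8 = 17
  Term 2 contributes 3 + 2 · 8 = 19
p(8) = ⊕ of these = min[9, 17, 19] = 9.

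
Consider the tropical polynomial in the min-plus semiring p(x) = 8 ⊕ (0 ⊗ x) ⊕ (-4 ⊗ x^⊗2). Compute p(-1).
p(-1) = -6

A tropical monomial a ⊗ x^⊗i evaluates to a + i · x. Evaluating each term at x = -1:
  Term 0 contributes 8 + 0 · -1 = 8
  Term 1 contributes 0 + 1 · -1 = -1
  Term 2 contributes -4 + 2 · -1 = -6
p(-1) = ⊕ of these = min[8, -1, -6] = -6.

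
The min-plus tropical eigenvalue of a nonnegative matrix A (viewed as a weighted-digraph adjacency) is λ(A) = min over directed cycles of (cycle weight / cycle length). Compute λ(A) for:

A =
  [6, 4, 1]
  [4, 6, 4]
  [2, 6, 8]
λ(A) = 3/2

Enumerate directed cycles and compute their means (weight / length). Sample:
  cycle 0 → 0: weight = 6, length = 1, mean = 6/1 ≈ 6.000
  cycle 1 → 1: weight = 6, length = 1, mean = 6/1 ≈ 6.000
  cycle 2 → 2: weight = 8, length = 1, mean = 8/1 ≈ 8.000
  cycle 0 → 1 → 0: weight = 8, length = 2, mean = 8/2 ≈ 4.000
  cycle 0 → 2 → 0: weight = 3, length = 2, mean = 3/2 ≈ 1.500
  cycle 1 → 0 → 1: weight = 8, length = 2, mean = 8/2 ≈ 4.000
Minimum mean = 1.500, attained e.g. along the cycle 0 → 2 → 0 with weight 3 and length 2. So λ(A) = 3/2 = 3/2.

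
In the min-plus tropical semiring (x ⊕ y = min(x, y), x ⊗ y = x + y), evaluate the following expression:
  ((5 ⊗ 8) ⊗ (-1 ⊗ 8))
((5 ⊗ 8) ⊗ (-1 ⊗ 8)) = 20

Expand innermost to outermost. Recall ⊕ takes the minimum of its arguments and ⊗ takes their sum. Working out the expression ((5 ⊗ 8) ⊗ (-1 ⊗ 8)) gives 20.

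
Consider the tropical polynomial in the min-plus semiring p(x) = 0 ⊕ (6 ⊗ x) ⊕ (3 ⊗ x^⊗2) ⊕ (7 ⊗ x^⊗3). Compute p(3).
p(3) = 0

A tropical monomial a ⊗ x^⊗i evaluates to a + i · x. Evaluating each term at x = 3:
  Term 0 contributes 0 + 0 · 3 = 0
  Term 1 contributes 6 + 1 · 3 = 9
  Term 2 contributes 3 + 2 · 3 = 9
  Term 3 contributes 7 + 3 · 3 = 16
p(3) = ⊕ of these = min[0, 9, 9, 16] = 0.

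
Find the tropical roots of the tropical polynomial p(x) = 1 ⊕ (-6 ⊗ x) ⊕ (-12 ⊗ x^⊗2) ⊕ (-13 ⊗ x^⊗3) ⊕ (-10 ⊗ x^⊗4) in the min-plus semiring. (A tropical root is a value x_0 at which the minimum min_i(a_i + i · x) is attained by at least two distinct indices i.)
Roots: {-3, 1, 6, 7}

Each tropical root is a break point of the lower envelope of the lines y = a_i + i · x (there are 5 lines, with slopes 0, 1, ..., 4). Only the lines that attain the minimum somewhere contribute to roots; other lines are dominated. Here the surviving (envelope) indices are i = 4, i = 3, i = 2, i = 1, i = 0.
Intersections between consecutive envelope lines give the roots: for adjacent envelope indices i < j the intersection is x = (a_i − a_j) / (j − i). Reading off the sorted break points: {-3, 1, 6, 7}.
Verification: at each break x_0, at least two indices attain the minimum of min_i(a_i + i · x_0).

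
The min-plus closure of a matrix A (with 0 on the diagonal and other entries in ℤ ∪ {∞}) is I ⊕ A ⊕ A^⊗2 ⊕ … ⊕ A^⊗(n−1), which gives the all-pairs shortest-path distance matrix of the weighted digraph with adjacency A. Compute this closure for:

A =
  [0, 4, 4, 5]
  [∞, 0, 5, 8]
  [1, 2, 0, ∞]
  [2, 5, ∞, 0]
Closure =
  [0, 4, 4, 5]
  [6, 0, 5, 8]
  [1, 2, 0, 6]
  [2, 5, 6, 0]

This is the Floyd-Warshall all-pairs shortest-path computation. For each intermediate vertex k = 0, 1, …, 3, update dist[i][j] ← min(dist[i][j], dist[i][k] + dist[k][j]). The final matrix gives, for each (i, j), the minimum total weight of any directed path from i to j (possibly empty when i = j).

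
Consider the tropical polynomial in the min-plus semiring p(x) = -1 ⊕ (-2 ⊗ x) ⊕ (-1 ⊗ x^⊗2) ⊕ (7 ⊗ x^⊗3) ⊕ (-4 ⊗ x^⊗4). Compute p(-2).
p(-2) = -12

A tropical monomial a ⊗ x^⊗i evaluates to a + i · x. Evaluating each term at x = -2:
  Term 0 contributes -1 + 0 · -2 = -1
  Term 1 contributes -2 + 1 · -2 = -4
  Term 2 contributes -1 + 2 · -2 = -5
  Term 3 contributes 7 + 3 · -2 = 1
  Term 4 contributes -4 + 4 · -2 = -12
p(-2) = ⊕ of these = min[-1, -4, -5, 1, -12] = -12.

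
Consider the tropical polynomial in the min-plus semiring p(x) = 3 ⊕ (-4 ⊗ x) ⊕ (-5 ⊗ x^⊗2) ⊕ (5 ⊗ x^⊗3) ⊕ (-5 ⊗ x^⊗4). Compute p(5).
p(5) = 1

A tropical monomial a ⊗ x^⊗i evaluates to a + i · x. Evaluating each term at x = 5:
  Term 0 contributes 3 + 0 · 5 = 3
  Term 1 contributes -4 + 1 · 5 = 1
  Term 2 contributes -5 + 2 · 5 = 5
  Term 3 contributes 5 + 3 · 5 = 20
  Term 4 contributes -5 + 4 · 5 = 15
p(5) = ⊕ of these = min[3, 1, 5, 20, 15] = 1.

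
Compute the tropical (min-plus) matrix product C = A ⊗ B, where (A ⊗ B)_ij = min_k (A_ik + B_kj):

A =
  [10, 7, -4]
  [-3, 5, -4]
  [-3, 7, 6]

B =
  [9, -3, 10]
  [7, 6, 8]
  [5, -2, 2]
A ⊗ B =
  [1, -6, -2]
  [1, -6, -2]
  [6, -6, 7]

Apply the min-plus product entry-by-entry:
  C[0][0] = min over k of (A[0][0] + B[0][0] = 10 + 9 = 19, A[0][1] + B[1][0] = 7 + 7 = 14, A[0][2] + B[2][0] = -4 + 5 = 1) = 1 (attained at k = 2)
  C[0][1] = min over k of (A[0][0] + B[0][1] = 10 + -3 = 7, A[0][1] + B[1][1] = 7 + 6 = 13, A[0][2] + B[2][1] = -4 + -2 = -6) = -6 (attained at k = 2)
  C[0][2] = min over k of (A[0][0] + B[0][2] = 10 + 10 = 20, A[0][1] + B[1][2] = 7 + 8 = 15, A[0][2] + B[2][2] = -4 + 2 = -2) = -2 (attained at k = 2)
  C[1][0] = min over k of (A[1][0] + B[0][0] = -3 + 9 = 6, A[1][1] + B[1][0] = 5 + 7 = 12, A[1][2] + B[2][0] = -4 + 5 = 1) = 1 (attained at k = 2)
  C[1][1] = min over k of (A[1][0] + B[0][1] = -3 + -3 = -6, A[1][1] + B[1][1] = 5 + 6 = 11, A[1][2] + B[2][1] = -4 + -2 = -6) = -6 (attained at k = 0)
  C[1][2] = min over k of (A[1][0] + B[0][2] = -3 + 10 = 7, A[1][1] + B[1][2] = 5 + 8 = 13, A[1][2] + B[2][2] = -4 + 2 = -2) = -2 (attained at k = 2)
  C[2][0] = min over k of (A[2][0] + B[0][0] = -3 + 9 = 6, A[2][1] + B[1][0] = 7 + 7 = 14, A[2][2] + B[2][0] = 6 + 5 = 11) = 6 (attained at k = 0)
  C[2][1] = min over k of (A[2][0] + B[0][1] = -3 + -3 = -6, A[2][1] + B[1][1] = 7 + 6 = 13, A[2][2] + B[2][1] = 6 + -2 = 4) = -6 (attained at k = 0)
  C[2][2] = min over k of (A[2][0] + B[0][2] = -3 + 10 = 7, A[2][1] + B[1][2] = 7 + 8 = 15, A[2][2] + B[2][2] = 6 + 2 = 8) = 7 (attained at k = 0)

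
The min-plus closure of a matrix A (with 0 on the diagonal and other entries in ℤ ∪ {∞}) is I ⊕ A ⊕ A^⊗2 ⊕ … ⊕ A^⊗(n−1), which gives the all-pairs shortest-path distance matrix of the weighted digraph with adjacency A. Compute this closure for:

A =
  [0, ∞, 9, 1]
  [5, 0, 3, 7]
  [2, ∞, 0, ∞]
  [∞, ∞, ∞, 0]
Closure =
  [0, ∞, 9, 1]
  [5, 0, 3, 6]
  [2, ∞, 0, 3]
  [∞, ∞, ∞, 0]

This is the Floyd-Warshall all-pairs shortest-path computation. For each intermediate vertex k = 0, 1, …, 3, update dist[i][j] ← min(dist[i][j], dist[i][k] + dist[k][j]). The final matrix gives, for each (i, j), the minimum total weight of any directed path from i to j (possibly empty when i = j).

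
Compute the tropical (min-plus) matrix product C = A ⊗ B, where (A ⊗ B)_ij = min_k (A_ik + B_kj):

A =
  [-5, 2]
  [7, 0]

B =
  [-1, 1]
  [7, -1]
A ⊗ B =
  [-6, -4]
  [6, -1]

Apply the min-plus product entry-by-entry:
  C[0][0] = min over k of (A[0][0] + B[0][0] = -5 + -1 = -6, A[0][1] + B[1][0] = 2 + 7 = 9) = -6 (attained at k = 0)
  C[0][1] = min over k of (A[0][0] + B[0][1] = -5 + 1 = -4, A[0][1] + B[1][1] = 2 + -1 = 1) = -4 (attained at k = 0)
  C[1][0] = min over k of (A[1][0] + B[0][0] = 7 + -1 = 6, A[1][1] + B[1][0] = 0 + 7 = 7) = 6 (attained at k = 0)
  C[1][1] = min over k of (A[1][0] + B[0][1] = 7 + 1 = 8, A[1][1] + B[1][1] = 0 + -1 = -1) = -1 (attained at k = 1)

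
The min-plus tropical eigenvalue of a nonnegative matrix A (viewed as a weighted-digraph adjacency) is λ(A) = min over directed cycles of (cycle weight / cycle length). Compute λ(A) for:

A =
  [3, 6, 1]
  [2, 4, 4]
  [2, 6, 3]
λ(A) = 3/2

Enumerate directed cycles and compute their means (weight / length). Sample:
  cycle 0 → 0: weight = 3, length = 1, mean = 3/1 ≈ 3.000
  cycle 1 → 1: weight = 4, length = 1, mean = 4/1 ≈ 4.000
  cycle 2 → 2: weight = 3, length = 1, mean = 3/1 ≈ 3.000
  cycle 0 → 1 → 0: weight = 8, length = 2, mean = 8/2 ≈ 4.000
  cycle 0 → 2 → 0: weight = 3, length = 2, mean = 3/2 ≈ 1.500
  cycle 1 → 0 → 1: weight = 8, length = 2, mean = 8/2 ≈ 4.000
Minimum mean = 1.500, attained e.g. along the cycle 0 → 2 → 0 with weight 3 and length 2. So λ(A) = 3/2 = 3/2.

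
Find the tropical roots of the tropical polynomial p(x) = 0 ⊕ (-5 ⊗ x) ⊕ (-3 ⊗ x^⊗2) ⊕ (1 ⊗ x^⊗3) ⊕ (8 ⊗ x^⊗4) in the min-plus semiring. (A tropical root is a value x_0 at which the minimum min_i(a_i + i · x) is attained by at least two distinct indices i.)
Roots: {-7, -4, -2, 5}

Each tropical root is a break point of the lower envelope of the lines y = a_i + i · x (there are 5 lines, with slopes 0, 1, ..., 4). Only the lines that attain the minimum somewhere contribute to roots; other lines are dominated. Here the surviving (envelope) indices are i = 4, i = 3, i = 2, i = 1, i = 0.
Intersections between consecutive envelope lines give the roots: for adjacent envelope indices i < j the intersection is x = (a_i − a_j) / (j − i). Reading off the sorted break points: {-7, -4, -2, 5}.
Verification: at each break x_0, at least two indices attain the minimum of min_i(a_i + i · x_0).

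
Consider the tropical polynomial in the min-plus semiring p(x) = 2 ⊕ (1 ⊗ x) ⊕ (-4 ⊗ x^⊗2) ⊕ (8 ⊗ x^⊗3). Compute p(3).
p(3) = 2

A tropical monomial a ⊗ x^⊗i evaluates to a + i · x. Evaluating each term at x = 3:
  Term 0 contributes 2 + 0 · 3 = 2
  Term 1 contributes 1 + 1 · 3 = 4
  Term 2 contributes -4 + 2 · 3 = 2
  Term 3 contributes 8 + 3 · 3 = 17
p(3) = ⊕ of these = min[2, 4, 2, 17] = 2.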